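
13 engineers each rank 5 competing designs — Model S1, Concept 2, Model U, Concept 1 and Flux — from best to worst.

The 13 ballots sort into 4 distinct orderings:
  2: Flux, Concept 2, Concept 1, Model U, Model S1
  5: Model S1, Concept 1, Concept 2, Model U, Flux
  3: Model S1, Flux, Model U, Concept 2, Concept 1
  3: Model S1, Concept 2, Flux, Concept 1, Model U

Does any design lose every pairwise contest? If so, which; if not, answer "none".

Model U

Pairwise majorities:
Model S1 vs Concept 2: Model S1 preferred on 5+3+3 = 11 ballots; Model S1 wins 11–2.
Model S1–Model U: Model S1 11–2.
Model S1 vs Concept 1: 5+3+3 = 11 for Model S1, 2 for Concept 1 — Model S1 by 11–2.
Model S1–Flux: Model S1 11–2.
Concept 2 vs Model U: Concept 2 is ranked higher on 2+5+3 = 10 ballots, Model U on 3. Concept 2 wins 10–3.
Concept 2 vs Concept 1: Concept 2 wins 8–5.
Concept 2 vs Flux: Concept 2 wins 8–5.
Model U–Concept 1: Concept 1 10–3.
Model U vs Flux: Model U is ranked higher on 5 ballots, Flux on 8. Flux wins 8–5.
Concept 1–Flux: Flux 8–5.
Model U is beaten in every head-to-head and is the Condorcet loser.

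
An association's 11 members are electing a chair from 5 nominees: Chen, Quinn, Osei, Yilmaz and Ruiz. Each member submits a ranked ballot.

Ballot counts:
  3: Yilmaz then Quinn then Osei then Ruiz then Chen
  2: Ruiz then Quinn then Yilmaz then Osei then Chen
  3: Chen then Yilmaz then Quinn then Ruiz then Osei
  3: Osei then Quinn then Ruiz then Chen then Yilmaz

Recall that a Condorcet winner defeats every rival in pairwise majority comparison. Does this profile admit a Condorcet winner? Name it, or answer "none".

none

Check each pair by majority over 11 ballots:
Chen vs Quinn: Chen preferred on 3 ballots; Quinn wins 8–3.
Chen vs Osei: 3 to 8, Osei.
Chen vs Yilmaz: Chen preferred on 3+3 = 6 ballots; Chen wins 6–5.
Chen vs Ruiz: Chen is ranked higher on 3 ballots, Ruiz on 8. Ruiz wins 8–3.
Quinn vs Osei: 8 to 3, Quinn.
Quinn vs Yilmaz: Quinn preferred on 2+3 = 5 ballots; Yilmaz wins 6–5.
Quinn vs Ruiz: Quinn is ranked higher on 3+3+3 = 9 ballots, Ruiz on 2. Quinn wins 9–2.
Osei vs Yilmaz: 3 to 8, Yilmaz.
Osei vs Ruiz: 6 to 5, Osei.
Yilmaz vs Ruiz: 6 to 5, Yilmaz.
Every candidate loses at least once (Chen loses to Quinn; Quinn loses to Yilmaz; Osei loses to Quinn; Yilmaz loses to Chen; Ruiz loses to Quinn). The majority relation contains the cycle Chen > Yilmaz > Quinn > Chen, so there is no Condorcet winner.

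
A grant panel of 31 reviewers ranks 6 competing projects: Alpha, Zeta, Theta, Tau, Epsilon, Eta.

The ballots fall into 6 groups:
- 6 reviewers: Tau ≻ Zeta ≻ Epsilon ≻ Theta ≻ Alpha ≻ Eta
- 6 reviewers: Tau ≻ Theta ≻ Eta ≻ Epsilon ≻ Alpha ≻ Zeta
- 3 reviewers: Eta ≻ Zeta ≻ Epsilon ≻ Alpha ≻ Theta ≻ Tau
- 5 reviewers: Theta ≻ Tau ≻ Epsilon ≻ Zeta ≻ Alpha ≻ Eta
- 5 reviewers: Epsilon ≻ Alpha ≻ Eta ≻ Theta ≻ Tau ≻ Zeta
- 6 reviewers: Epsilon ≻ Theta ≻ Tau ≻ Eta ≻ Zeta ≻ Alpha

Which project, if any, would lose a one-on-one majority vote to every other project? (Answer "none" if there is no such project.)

Head-to-head results (31 reviewers):
Alpha vs Zeta: 6+5 = 11 for Alpha, 20 for Zeta — Zeta by 20–11.
Alpha vs Theta: Theta, 23–8.
Alpha vs Tau: 8 to 23, Tau.
Alpha–Epsilon: Epsilon 31–0.
Alpha vs Eta: 16 to 15, Alpha.
Zeta vs Theta: Theta wins 22–9.
Zeta vs Tau: 3 to 28, Tau.
Zeta vs Epsilon: 9 to 22, Epsilon.
Zeta vs Eta: Zeta is ranked higher on 6+5 = 11 ballots, Eta on 20. Eta wins 20–11.
Theta vs Tau: 3+5+5+6 = 19 for Theta, 12 for Tau — Theta by 19–12.
Theta vs Epsilon: 11 to 20, Epsilon.
Theta vs Eta: Theta, 23–8.
Tau vs Epsilon: Tau is ranked higher on 6+6+5 = 17 ballots, Epsilon on 14. Tau wins 17–14.
Tau vs Eta: Tau, 23–8.
Epsilon vs Eta: Epsilon wins 22–9.
Each project has at least one pairwise win (Alpha beats Eta; Zeta beats Alpha; Theta beats Alpha; Tau beats Alpha; Epsilon beats Alpha; Eta beats Zeta) — no Condorcet loser.

none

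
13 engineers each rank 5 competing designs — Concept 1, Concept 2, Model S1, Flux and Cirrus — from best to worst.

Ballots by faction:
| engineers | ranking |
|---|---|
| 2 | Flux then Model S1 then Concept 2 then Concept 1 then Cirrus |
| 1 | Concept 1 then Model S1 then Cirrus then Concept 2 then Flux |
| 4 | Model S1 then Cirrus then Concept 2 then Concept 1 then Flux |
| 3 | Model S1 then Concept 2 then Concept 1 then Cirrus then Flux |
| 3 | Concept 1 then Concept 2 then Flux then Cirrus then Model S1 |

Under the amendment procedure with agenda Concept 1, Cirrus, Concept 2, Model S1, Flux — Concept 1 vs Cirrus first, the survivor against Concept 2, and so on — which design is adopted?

Round 1: Concept 1 vs Cirrus — 9–4, Concept 1 advances.
Round 2: Concept 1 vs Concept 2 — 4–9, Concept 2 advances.
Round 3: Concept 2 vs Model S1 — 3–10, Model S1 advances.
Round 4: Model S1 vs Flux — 8–5, Model S1 advances.
Model S1 survives the agenda.

Model S1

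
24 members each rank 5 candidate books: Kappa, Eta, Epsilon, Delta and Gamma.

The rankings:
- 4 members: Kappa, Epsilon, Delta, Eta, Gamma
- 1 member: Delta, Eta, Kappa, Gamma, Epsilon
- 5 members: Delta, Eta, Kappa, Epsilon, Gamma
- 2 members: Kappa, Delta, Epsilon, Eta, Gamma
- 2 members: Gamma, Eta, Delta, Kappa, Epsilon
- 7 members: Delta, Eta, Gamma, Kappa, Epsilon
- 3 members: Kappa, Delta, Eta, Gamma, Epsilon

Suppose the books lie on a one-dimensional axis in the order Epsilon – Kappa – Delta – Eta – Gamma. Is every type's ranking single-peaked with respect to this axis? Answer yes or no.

Axis positions: Epsilon=1, Kappa=2, Delta=3, Eta=4, Gamma=5.
Type 1 (peak Kappa at position 2): ranking walks positions 2-1-3-4-5, expanding outward from the peak — single-peaked.
Type 2 (peak Delta at position 3): ranking walks positions 3-4-2-5-1, expanding outward from the peak — single-peaked.
Type 3 (peak Delta at position 3): ranking walks positions 3-4-2-1-5, expanding outward from the peak — single-peaked.
Type 4 (peak Kappa at position 2): ranking walks positions 2-3-1-4-5, expanding outward from the peak — single-peaked.
Type 5 (peak Gamma at position 5): ranking walks positions 5-4-3-2-1, expanding outward from the peak — single-peaked.
Type 6 (peak Delta at position 3): ranking walks positions 3-4-5-2-1, expanding outward from the peak — single-peaked.
Type 7 (peak Kappa at position 2): ranking walks positions 2-3-4-5-1, expanding outward from the peak — single-peaked.
Every ranking is single-peaked on this axis.

yes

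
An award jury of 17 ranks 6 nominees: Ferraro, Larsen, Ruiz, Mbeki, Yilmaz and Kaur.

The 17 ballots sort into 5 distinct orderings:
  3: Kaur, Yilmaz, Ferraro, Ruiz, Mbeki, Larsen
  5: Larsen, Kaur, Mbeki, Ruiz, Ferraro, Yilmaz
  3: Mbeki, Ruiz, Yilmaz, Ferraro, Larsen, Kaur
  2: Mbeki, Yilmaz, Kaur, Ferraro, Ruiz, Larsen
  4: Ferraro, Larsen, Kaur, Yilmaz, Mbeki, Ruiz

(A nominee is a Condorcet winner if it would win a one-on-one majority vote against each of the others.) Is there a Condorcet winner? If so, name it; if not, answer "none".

none

Pairwise majorities:
Ferraro vs Larsen: Ferraro, 12–5.
Ferraro vs Ruiz: Ferraro, 9–8.
Ferraro vs Mbeki: Mbeki, 10–7.
Ferraro vs Yilmaz: Ferraro, 9–8.
Ferraro vs Kaur: Kaur, 10–7.
Larsen–Ruiz: Larsen 9–8.
Larsen vs Mbeki: Larsen wins 9–8.
Larsen vs Yilmaz: Larsen, 9–8.
Larsen vs Kaur: Larsen wins 12–5.
Ruiz–Mbeki: Mbeki 14–3.
Ruiz vs Yilmaz: Yilmaz wins 9–8.
Ruiz vs Kaur: Kaur, 14–3.
Mbeki vs Yilmaz: Mbeki wins 10–7.
Mbeki vs Kaur: Kaur wins 12–5.
Yilmaz–Kaur: Kaur 12–5.
No nominee is unbeaten: Ferraro loses to Mbeki; Larsen loses to Ferraro; Ruiz loses to Ferraro; Mbeki loses to Larsen; Yilmaz loses to Ferraro; Kaur loses to Larsen. In particular Ferraro > Larsen > Mbeki > Ferraro is a majority cycle — no Condorcet winner exists.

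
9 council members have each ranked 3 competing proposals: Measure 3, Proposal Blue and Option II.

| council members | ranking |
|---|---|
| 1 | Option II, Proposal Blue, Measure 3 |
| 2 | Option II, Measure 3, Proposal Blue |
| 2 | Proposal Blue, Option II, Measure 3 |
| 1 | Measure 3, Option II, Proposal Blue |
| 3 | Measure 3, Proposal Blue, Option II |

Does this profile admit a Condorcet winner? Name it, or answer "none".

Head-to-head results (9 council members):
Measure 3 vs Proposal Blue: Measure 3, 6–3.
Measure 3 vs Option II: Option II, 5–4.
Proposal Blue vs Option II: Proposal Blue wins 5–4.
No option is unbeaten: Measure 3 loses to Option II; Proposal Blue loses to Measure 3; Option II loses to Proposal Blue. In particular Measure 3 → Proposal Blue → Option II → Measure 3 is a majority cycle — no Condorcet winner exists.

none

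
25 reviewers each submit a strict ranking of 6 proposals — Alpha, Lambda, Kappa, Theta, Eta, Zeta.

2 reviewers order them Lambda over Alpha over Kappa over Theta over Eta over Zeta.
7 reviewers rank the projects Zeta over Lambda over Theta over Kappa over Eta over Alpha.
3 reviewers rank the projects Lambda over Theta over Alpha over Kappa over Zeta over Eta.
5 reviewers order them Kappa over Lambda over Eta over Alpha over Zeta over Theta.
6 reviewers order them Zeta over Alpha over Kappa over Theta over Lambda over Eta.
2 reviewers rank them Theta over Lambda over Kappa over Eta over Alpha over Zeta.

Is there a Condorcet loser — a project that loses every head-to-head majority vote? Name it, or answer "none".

Head-to-head results (25 reviewers):
Alpha vs Lambda: 6 to 19, Lambda.
Alpha vs Kappa: 11 to 14, Kappa.
Alpha vs Theta: Alpha is ranked higher on 2+5+6 = 13 ballots, Theta on 12. Alpha wins 13–12.
Alpha vs Eta: Eta wins 14–11.
Alpha–Zeta: Zeta 13–12.
Lambda–Kappa: Lambda 14–11.
Lambda vs Theta: Lambda is ranked higher on 2+7+3+5 = 17 ballots, Theta on 8. Lambda wins 17–8.
Lambda vs Eta: Lambda preferred on 2+7+3+5+6+2 = 25 ballots; Lambda wins 25–0.
Lambda vs Zeta: Zeta, 13–12.
Kappa–Theta: Kappa 13–12.
Kappa vs Eta: 25 to 0, Kappa.
Kappa vs Zeta: Zeta, 13–12.
Theta vs Eta: Theta preferred on 2+7+3+6+2 = 20 ballots; Theta wins 20–5.
Theta vs Zeta: Zeta wins 18–7.
Eta vs Zeta: 2+5+2 = 9 for Eta, 16 for Zeta — Zeta by 16–9.
No project is winless: Alpha beats Theta; Lambda beats Alpha; Kappa beats Alpha; Theta beats Eta; Eta beats Alpha; Zeta beats Alpha. There is no Condorcet loser.

none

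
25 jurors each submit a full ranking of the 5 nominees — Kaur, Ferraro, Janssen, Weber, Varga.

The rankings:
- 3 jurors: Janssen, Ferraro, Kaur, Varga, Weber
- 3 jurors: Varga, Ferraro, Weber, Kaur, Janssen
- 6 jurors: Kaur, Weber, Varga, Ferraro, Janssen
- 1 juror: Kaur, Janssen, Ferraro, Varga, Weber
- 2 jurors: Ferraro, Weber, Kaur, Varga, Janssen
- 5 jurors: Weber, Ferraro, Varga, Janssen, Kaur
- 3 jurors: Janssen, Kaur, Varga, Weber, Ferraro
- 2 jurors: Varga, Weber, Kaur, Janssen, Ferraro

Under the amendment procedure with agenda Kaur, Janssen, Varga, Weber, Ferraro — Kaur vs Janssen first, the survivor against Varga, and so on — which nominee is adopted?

Ferraro

Round 1: Kaur vs Janssen — 14–11, Kaur advances.
Round 2: Kaur vs Varga — 15–10, Kaur advances.
Round 3: Kaur vs Weber — 13–12, Kaur advances.
Round 4: Kaur vs Ferraro — 12–13, Ferraro advances.
Ferraro survives the agenda.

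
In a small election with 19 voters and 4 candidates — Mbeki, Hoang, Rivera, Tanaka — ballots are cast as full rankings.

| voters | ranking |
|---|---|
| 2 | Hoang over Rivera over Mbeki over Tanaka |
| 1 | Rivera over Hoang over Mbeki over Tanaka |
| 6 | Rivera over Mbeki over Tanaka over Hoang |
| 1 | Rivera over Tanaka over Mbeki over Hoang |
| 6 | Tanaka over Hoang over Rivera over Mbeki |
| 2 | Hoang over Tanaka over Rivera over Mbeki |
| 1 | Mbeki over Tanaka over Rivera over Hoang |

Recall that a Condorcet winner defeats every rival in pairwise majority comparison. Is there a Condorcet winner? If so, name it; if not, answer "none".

Head-to-head results (19 voters):
Mbeki vs Hoang: 8 to 11, Hoang.
Mbeki vs Rivera: Mbeki preferred on 1 ballot; Rivera wins 18–1.
Mbeki vs Tanaka: Mbeki preferred on 2+1+6+1 = 10 ballots; Mbeki wins 10–9.
Hoang vs Rivera: 2+6+2 = 10 for Hoang, 9 for Rivera — Hoang by 10–9.
Hoang vs Tanaka: Hoang preferred on 2+1+2 = 5 ballots; Tanaka wins 14–5.
Rivera vs Tanaka: 10 to 9, Rivera.
Each candidate drops at least one matchup (Mbeki loses to Hoang; Hoang loses to Tanaka; Rivera loses to Hoang; Tanaka loses to Mbeki); the cycle Mbeki beats Tanaka beats Hoang beats Mbeki rules out a Condorcet winner.

none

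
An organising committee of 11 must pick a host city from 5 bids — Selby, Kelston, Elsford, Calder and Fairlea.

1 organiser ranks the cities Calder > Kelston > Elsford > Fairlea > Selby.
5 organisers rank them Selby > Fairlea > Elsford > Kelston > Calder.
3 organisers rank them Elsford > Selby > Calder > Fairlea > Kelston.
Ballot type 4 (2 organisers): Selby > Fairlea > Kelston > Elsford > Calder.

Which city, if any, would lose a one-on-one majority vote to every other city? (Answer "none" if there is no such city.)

Pairwise majorities:
Selby vs Kelston: 10 to 1, Selby.
Selby vs Elsford: Selby preferred on 5+2 = 7 ballots; Selby wins 7–4.
Selby vs Calder: 5+3+2 = 10 for Selby, 1 for Calder — Selby by 10–1.
Selby vs Fairlea: 5+3+2 = 10 for Selby, 1 for Fairlea — Selby by 10–1.
Kelston vs Elsford: Elsford, 8–3.
Kelston vs Calder: Kelston, 7–4.
Kelston–Fairlea: Fairlea 10–1.
Elsford vs Calder: 5+3+2 = 10 for Elsford, 1 for Calder — Elsford by 10–1.
Elsford vs Fairlea: Elsford preferred on 1+3 = 4 ballots; Fairlea wins 7–4.
Calder vs Fairlea: 4 to 7, Fairlea.
Calder loses to every other city — it is the Condorcet loser.

Calder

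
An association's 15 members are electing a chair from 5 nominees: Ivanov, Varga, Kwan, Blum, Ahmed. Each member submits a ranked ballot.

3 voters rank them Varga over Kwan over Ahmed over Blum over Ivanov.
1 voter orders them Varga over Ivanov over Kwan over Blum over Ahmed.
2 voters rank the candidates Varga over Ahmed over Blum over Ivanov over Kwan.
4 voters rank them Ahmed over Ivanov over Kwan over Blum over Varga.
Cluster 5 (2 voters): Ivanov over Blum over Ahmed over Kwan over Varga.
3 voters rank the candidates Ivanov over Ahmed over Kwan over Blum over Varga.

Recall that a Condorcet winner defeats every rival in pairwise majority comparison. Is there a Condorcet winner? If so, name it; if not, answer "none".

Ahmed

Head-to-head results (15 voters):
Ivanov–Varga: Ivanov 9–6.
Ivanov vs Kwan: Ivanov, 12–3.
Ivanov vs Blum: Ivanov, 10–5.
Ivanov vs Ahmed: Ahmed wins 9–6.
Varga–Kwan: Kwan 9–6.
Varga vs Blum: Blum wins 9–6.
Varga vs Ahmed: Ahmed wins 9–6.
Kwan vs Blum: Kwan, 11–4.
Kwan–Ahmed: Ahmed 11–4.
Blum–Ahmed: Ahmed 12–3.
Ahmed defeats every rival head-to-head and is the Condorcet winner.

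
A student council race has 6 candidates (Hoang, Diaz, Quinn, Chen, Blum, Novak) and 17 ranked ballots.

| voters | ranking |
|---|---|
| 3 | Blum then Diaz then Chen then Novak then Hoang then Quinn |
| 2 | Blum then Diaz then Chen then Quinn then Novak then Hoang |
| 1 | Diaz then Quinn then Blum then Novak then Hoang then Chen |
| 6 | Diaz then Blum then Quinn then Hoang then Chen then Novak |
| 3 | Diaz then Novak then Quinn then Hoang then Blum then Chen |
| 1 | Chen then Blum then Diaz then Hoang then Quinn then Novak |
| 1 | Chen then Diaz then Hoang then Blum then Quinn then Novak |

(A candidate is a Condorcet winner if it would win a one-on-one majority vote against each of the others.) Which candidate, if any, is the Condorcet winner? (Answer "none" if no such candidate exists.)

Diaz

Pairwise majorities:
Hoang vs Diaz: Hoang is ranked higher on 0 ballots, Diaz on 17. Diaz wins 17–0.
Hoang vs Quinn: 5 to 12, Quinn.
Hoang vs Chen: 1+6+3 = 10 for Hoang, 7 for Chen — Hoang by 10–7.
Hoang vs Blum: 3+1 = 4 for Hoang, 13 for Blum — Blum by 13–4.
Hoang vs Novak: 6+1+1 = 8 for Hoang, 9 for Novak — Novak by 9–8.
Diaz vs Quinn: 17 to 0, Diaz.
Diaz vs Chen: Diaz is ranked higher on 3+2+1+6+3 = 15 ballots, Chen on 2. Diaz wins 15–2.
Diaz vs Blum: Diaz preferred on 1+6+3+1 = 11 ballots; Diaz wins 11–6.
Diaz vs Novak: 17 to 0, Diaz.
Quinn vs Chen: Quinn is ranked higher on 1+6+3 = 10 ballots, Chen on 7. Quinn wins 10–7.
Quinn vs Blum: Quinn is ranked higher on 1+3 = 4 ballots, Blum on 13. Blum wins 13–4.
Quinn vs Novak: 11 to 6, Quinn.
Chen vs Blum: 2 to 15, Blum.
Chen vs Novak: 13 to 4, Chen.
Blum vs Novak: 3+2+1+6+1+1 = 14 for Blum, 3 for Novak — Blum by 14–3.
Only Diaz has no losses; Diaz is the Condorcet winner.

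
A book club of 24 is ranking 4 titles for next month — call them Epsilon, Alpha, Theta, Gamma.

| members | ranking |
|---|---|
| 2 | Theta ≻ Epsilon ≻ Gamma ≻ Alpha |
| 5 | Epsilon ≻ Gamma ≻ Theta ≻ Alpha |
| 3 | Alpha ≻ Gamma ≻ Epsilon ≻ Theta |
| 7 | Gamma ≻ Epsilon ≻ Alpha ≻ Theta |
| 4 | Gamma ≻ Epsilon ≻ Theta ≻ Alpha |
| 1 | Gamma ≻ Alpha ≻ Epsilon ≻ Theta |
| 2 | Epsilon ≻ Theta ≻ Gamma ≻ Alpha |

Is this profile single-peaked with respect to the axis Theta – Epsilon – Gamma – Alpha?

Axis positions: Theta=1, Epsilon=2, Gamma=3, Alpha=4.
Group 1 (peak Theta at position 1): ranking walks positions 1-2-3-4, expanding outward from the peak — single-peaked.
Group 2 (peak Epsilon at position 2): ranking walks positions 2-3-1-4, expanding outward from the peak — single-peaked.
Group 3 (peak Alpha at position 4): ranking walks positions 4-3-2-1, expanding outward from the peak — single-peaked.
Group 4 (peak Gamma at position 3): ranking walks positions 3-2-4-1, expanding outward from the peak — single-peaked.
Group 5 (peak Gamma at position 3): ranking walks positions 3-2-1-4, expanding outward from the peak — single-peaked.
Group 6 (peak Gamma at position 3): ranking walks positions 3-4-2-1, expanding outward from the peak — single-peaked.
Group 7 (peak Epsilon at position 2): ranking walks positions 2-1-3-4, expanding outward from the peak — single-peaked.
Every ranking is single-peaked on this axis.

yes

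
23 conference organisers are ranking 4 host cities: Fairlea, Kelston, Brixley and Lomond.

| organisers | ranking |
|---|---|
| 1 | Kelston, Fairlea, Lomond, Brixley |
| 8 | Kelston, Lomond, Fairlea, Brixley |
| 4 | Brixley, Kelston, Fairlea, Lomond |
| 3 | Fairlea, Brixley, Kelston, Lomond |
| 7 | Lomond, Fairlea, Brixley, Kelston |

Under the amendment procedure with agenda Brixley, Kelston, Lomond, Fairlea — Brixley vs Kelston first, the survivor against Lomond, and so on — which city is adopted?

Lomond

Round 1: Brixley vs Kelston — 14–9, Brixley advances.
Round 2: Brixley vs Lomond — 7–16, Lomond advances.
Round 3: Lomond vs Fairlea — 15–8, Lomond advances.
The agenda winner is Lomond.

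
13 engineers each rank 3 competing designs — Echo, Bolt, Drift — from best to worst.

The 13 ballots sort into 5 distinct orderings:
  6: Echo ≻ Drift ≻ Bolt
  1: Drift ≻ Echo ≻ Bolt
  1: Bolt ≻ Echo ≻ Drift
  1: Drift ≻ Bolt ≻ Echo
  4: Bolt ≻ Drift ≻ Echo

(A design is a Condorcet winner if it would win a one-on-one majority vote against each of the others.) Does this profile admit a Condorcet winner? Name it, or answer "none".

Pairwise majorities:
Echo vs Bolt: Echo, 7–6.
Echo–Drift: Echo 7–6.
Bolt–Drift: Drift 8–5.
Only Echo has no losses; Echo is the Condorcet winner.

Echo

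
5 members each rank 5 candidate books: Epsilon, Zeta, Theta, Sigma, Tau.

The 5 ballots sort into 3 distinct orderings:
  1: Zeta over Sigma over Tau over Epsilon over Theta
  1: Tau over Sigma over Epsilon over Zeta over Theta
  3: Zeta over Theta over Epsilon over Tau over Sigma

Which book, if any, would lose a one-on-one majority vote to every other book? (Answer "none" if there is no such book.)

Head-to-head results (5 members):
Epsilon vs Zeta: Zeta, 4–1.
Epsilon vs Theta: 1+1 = 2 for Epsilon, 3 for Theta — Theta by 3–2.
Epsilon–Sigma: Epsilon 3–2.
Epsilon–Tau: Epsilon 3–2.
Zeta vs Theta: Zeta, 5–0.
Zeta vs Sigma: Zeta wins 4–1.
Zeta vs Tau: Zeta is ranked higher on 1+3 = 4 ballots, Tau on 1. Zeta wins 4–1.
Theta vs Sigma: Theta wins 3–2.
Theta vs Tau: Theta preferred on 3 ballots; Theta wins 3–2.
Sigma vs Tau: 1 to 4, Tau.
Sigma is beaten in every head-to-head and is the Condorcet loser.

Sigma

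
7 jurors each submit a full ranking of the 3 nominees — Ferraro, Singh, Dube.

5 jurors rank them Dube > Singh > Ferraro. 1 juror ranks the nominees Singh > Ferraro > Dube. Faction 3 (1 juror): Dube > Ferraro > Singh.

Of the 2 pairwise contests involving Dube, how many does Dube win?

2

Dube against each rival (7 jurors):
Dube vs Ferraro: Dube wins 6–1.
Dube vs Singh: Dube wins 6–1.
Dube beats Ferraro, Singh — 2 pairwise wins.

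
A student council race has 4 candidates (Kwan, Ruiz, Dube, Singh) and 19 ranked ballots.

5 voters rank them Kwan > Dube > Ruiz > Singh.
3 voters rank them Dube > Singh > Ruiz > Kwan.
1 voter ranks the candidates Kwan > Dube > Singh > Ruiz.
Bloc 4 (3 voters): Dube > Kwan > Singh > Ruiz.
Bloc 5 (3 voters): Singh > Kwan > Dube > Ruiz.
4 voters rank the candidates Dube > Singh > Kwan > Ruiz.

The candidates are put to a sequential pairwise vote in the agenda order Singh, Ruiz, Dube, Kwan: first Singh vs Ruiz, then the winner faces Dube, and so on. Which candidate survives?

Round 1: Singh vs Ruiz — 14–5, Singh advances.
Round 2: Singh vs Dube — 3–16, Dube advances.
Round 3: Dube vs Kwan — 10–9, Dube advances.
Dube survives the agenda.

Dube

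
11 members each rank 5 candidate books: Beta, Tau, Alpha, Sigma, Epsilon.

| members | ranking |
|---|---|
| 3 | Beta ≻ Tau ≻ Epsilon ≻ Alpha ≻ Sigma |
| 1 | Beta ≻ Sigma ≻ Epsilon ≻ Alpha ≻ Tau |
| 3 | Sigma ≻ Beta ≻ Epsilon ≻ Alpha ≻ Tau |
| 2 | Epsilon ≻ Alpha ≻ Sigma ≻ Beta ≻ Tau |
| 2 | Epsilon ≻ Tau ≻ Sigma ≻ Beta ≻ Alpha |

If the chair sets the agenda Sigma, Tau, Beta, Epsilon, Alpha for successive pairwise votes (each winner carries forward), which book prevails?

Epsilon

Round 1: Sigma vs Tau — 6–5, Sigma advances.
Round 2: Sigma vs Beta — 7–4, Sigma advances.
Round 3: Sigma vs Epsilon — 4–7, Epsilon advances.
Round 4: Epsilon vs Alpha — 11–0, Epsilon advances.
The agenda winner is Epsilon.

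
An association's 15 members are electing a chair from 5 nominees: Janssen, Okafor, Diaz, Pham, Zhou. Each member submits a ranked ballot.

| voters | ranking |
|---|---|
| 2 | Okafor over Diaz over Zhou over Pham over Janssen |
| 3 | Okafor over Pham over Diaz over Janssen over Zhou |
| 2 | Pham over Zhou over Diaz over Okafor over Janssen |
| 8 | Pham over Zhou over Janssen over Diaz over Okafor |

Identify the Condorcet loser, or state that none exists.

Head-to-head results (15 voters):
Janssen vs Okafor: Janssen, 8–7.
Janssen vs Diaz: Janssen is ranked higher on 8 ballots, Diaz on 7. Janssen wins 8–7.
Janssen vs Pham: Janssen is ranked higher on 0 ballots, Pham on 15. Pham wins 15–0.
Janssen vs Zhou: Janssen preferred on 3 ballots; Zhou wins 12–3.
Okafor vs Diaz: Okafor is ranked higher on 2+3 = 5 ballots, Diaz on 10. Diaz wins 10–5.
Okafor vs Pham: 5 to 10, Pham.
Okafor vs Zhou: Okafor is ranked higher on 2+3 = 5 ballots, Zhou on 10. Zhou wins 10–5.
Diaz vs Pham: Pham wins 13–2.
Diaz vs Zhou: Diaz is ranked higher on 2+3 = 5 ballots, Zhou on 10. Zhou wins 10–5.
Pham vs Zhou: 3+2+8 = 13 for Pham, 2 for Zhou — Pham by 13–2.
Only Okafor has no wins; Okafor is the Condorcet loser.

Okafor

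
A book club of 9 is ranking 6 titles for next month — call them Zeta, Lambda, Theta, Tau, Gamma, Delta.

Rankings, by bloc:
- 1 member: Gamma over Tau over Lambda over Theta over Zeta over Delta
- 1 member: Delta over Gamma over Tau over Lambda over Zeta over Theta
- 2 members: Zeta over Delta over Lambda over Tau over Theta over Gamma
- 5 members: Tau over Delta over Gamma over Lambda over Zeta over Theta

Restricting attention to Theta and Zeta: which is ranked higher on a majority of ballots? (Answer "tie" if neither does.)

Zeta

Ballots ranking Theta above Zeta: 1.
Ballots ranking Zeta above Theta: 9 − 1 = 8.
Zeta wins the head-to-head 8–1.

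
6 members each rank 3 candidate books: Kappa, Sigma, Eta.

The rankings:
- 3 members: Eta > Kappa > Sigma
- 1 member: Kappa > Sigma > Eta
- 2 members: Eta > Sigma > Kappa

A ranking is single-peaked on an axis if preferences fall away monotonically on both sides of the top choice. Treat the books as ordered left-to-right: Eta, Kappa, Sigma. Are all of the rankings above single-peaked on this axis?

Axis positions: Eta=1, Kappa=2, Sigma=3.
Ballot type 1 (peak Eta at position 1): ranking walks positions 1-2-3, expanding outward from the peak — single-peaked.
Ballot type 2 (peak Kappa at position 2): ranking walks positions 2-3-1, expanding outward from the peak — single-peaked.
Ballot type 3: ranking walks positions 1-3-2; Sigma is ranked above Kappa even though Kappa lies between Sigma and the peak Eta on the axis — preferences dip and rise again. Not single-peaked.
Ballot type 3 violates single-peakedness, so the profile is not single-peaked on this axis.

no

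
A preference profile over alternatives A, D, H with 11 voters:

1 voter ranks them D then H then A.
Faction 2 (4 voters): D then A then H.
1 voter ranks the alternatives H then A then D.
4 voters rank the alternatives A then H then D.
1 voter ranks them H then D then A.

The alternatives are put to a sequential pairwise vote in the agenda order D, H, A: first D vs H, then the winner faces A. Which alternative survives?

Round 1: D vs H — 5–6, H advances.
Round 2: H vs A — 3–8, A advances.
A survives the agenda.

A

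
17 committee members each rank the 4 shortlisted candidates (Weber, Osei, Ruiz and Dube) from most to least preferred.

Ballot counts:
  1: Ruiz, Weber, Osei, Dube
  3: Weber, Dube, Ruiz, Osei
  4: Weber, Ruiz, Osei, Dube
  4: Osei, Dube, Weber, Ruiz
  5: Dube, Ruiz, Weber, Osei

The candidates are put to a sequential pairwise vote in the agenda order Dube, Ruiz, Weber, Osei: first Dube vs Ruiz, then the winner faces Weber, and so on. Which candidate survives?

Osei

Round 1: Dube vs Ruiz — 12–5, Dube advances.
Round 2: Dube vs Weber — 9–8, Dube advances.
Round 3: Dube vs Osei — 8–9, Osei advances.
The agenda winner is Osei.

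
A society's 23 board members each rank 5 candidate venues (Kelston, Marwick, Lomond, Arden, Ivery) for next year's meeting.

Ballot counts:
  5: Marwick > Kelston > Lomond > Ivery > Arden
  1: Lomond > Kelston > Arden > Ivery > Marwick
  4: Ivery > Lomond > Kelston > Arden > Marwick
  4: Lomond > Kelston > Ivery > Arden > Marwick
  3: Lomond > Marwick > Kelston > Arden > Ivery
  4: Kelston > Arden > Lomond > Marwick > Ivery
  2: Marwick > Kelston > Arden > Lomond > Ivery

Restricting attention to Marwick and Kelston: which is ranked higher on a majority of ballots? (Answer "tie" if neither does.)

Kelston

Ballots ranking Marwick above Kelston: 5 + 3 + 2 = 10.
Ballots ranking Kelston above Marwick: 23 − 10 = 13.
Kelston wins the head-to-head 13–10.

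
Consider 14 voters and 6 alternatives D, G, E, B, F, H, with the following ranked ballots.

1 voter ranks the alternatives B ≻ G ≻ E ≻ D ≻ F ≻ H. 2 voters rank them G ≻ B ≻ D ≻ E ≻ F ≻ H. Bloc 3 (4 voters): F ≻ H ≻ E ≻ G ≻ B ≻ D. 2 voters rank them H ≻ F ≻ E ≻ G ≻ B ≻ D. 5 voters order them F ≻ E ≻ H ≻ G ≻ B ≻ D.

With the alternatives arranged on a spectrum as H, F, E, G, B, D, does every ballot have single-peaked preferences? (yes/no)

yes

Axis positions: H=1, F=2, E=3, G=4, B=5, D=6.
Bloc 1 (peak B at position 5): ranking walks positions 5-4-3-6-2-1, expanding outward from the peak — single-peaked.
Bloc 2 (peak G at position 4): ranking walks positions 4-5-6-3-2-1, expanding outward from the peak — single-peaked.
Bloc 3 (peak F at position 2): ranking walks positions 2-1-3-4-5-6, expanding outward from the peak — single-peaked.
Bloc 4 (peak H at position 1): ranking walks positions 1-2-3-4-5-6, expanding outward from the peak — single-peaked.
Bloc 5 (peak F at position 2): ranking walks positions 2-3-1-4-5-6, expanding outward from the peak — single-peaked.
Every ranking is single-peaked on this axis.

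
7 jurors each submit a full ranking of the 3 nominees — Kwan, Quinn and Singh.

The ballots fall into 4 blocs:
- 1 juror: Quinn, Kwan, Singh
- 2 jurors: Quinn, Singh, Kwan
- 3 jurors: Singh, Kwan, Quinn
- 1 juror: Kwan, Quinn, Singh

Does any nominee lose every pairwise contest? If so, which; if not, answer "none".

none

Pairwise majorities:
Kwan vs Quinn: Kwan is ranked higher on 3+1 = 4 ballots, Quinn on 3. Kwan wins 4–3.
Kwan vs Singh: 2 to 5, Singh.
Quinn vs Singh: Quinn, 4–3.
Each nominee has at least one pairwise win (Kwan beats Quinn; Quinn beats Singh; Singh beats Kwan) — no Condorcet loser.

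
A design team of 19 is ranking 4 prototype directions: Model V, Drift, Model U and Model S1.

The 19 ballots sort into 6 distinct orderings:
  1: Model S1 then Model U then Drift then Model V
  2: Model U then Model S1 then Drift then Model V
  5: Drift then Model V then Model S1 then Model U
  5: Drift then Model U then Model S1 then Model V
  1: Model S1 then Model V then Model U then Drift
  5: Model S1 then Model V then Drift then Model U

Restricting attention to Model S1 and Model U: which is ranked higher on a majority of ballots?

Model S1

Ballots ranking Model S1 above Model U: 1 + 5 + 1 + 5 = 12.
Ballots ranking Model U above Model S1: 19 − 12 = 7.
Model S1 wins the head-to-head 12–7.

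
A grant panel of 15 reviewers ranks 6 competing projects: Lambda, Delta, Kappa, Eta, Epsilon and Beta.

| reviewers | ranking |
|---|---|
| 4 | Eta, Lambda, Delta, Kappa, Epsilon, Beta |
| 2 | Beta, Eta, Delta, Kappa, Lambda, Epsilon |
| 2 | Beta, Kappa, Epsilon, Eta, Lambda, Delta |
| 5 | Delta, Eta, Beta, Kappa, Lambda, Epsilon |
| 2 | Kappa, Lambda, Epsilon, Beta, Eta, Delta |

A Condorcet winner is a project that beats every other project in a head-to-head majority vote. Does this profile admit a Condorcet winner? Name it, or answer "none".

Eta

Pairwise majorities:
Lambda vs Delta: Lambda preferred on 4+2+2 = 8 ballots; Lambda wins 8–7.
Lambda vs Kappa: Lambda is ranked higher on 4 ballots, Kappa on 11. Kappa wins 11–4.
Lambda vs Eta: 2 for Lambda, 13 for Eta — Eta by 13–2.
Lambda vs Epsilon: Lambda preferred on 4+2+5+2 = 13 ballots; Lambda wins 13–2.
Lambda vs Beta: 6 to 9, Beta.
Delta vs Kappa: Delta wins 11–4.
Delta vs Eta: Eta wins 10–5.
Delta vs Epsilon: Delta preferred on 4+2+5 = 11 ballots; Delta wins 11–4.
Delta–Beta: Delta 9–6.
Kappa vs Eta: 2+2 = 4 for Kappa, 11 for Eta — Eta by 11–4.
Kappa vs Epsilon: Kappa, 15–0.
Kappa vs Beta: Kappa preferred on 4+2 = 6 ballots; Beta wins 9–6.
Eta vs Epsilon: Eta wins 11–4.
Eta–Beta: Eta 9–6.
Epsilon vs Beta: Beta wins 9–6.
Eta wins every pairwise contest, so Eta is the Condorcet winner.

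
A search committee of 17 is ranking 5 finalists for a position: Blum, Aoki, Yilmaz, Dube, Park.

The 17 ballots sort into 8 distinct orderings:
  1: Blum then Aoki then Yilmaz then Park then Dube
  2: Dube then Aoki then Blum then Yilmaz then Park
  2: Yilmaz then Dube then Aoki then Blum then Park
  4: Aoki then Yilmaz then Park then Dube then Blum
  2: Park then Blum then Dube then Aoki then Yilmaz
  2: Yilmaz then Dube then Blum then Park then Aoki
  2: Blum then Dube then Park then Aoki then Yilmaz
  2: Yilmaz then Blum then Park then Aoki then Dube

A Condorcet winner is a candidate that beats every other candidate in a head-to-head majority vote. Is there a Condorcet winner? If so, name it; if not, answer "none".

Pairwise majorities:
Blum vs Aoki: Blum, 9–8.
Blum–Yilmaz: Yilmaz 10–7.
Blum–Dube: Dube 10–7.
Blum vs Park: Blum wins 11–6.
Aoki vs Yilmaz: Aoki, 11–6.
Aoki–Dube: Dube 10–7.
Aoki vs Park: Aoki, 9–8.
Yilmaz vs Dube: Yilmaz wins 11–6.
Yilmaz vs Park: Yilmaz, 13–4.
Dube vs Park: Park, 9–8.
Every candidate loses at least once (Blum loses to Yilmaz; Aoki loses to Blum; Yilmaz loses to Aoki; Dube loses to Yilmaz; Park loses to Blum). The majority relation contains the cycle Blum > Aoki > Yilmaz > Blum, so there is no Condorcet winner.

none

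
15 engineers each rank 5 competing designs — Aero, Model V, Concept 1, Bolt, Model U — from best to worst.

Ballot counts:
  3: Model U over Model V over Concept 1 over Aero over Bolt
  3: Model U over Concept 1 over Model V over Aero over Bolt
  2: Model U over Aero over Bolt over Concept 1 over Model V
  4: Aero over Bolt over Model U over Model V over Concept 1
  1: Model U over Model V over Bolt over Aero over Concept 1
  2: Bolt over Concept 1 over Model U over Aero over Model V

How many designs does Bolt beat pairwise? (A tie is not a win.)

2

Bolt against each rival (15 engineers):
Bolt vs Aero: Bolt is ranked higher on 1+2 = 3 ballots, Aero on 12. Aero wins 12–3.
Bolt vs Model V: Bolt wins 8–7.
Bolt vs Concept 1: 9 to 6, Bolt.
Bolt vs Model U: Model U, 9–6.
Bolt beats Model V, Concept 1; loses to Aero, Model U — 2 pairwise wins.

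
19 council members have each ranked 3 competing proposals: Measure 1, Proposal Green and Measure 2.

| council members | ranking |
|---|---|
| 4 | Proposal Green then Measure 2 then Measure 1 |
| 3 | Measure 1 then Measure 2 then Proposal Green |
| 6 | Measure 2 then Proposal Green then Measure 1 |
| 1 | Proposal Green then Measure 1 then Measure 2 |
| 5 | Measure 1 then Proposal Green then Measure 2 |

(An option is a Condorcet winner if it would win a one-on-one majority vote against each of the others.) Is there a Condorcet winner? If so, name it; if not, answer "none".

Check each pair by majority over 19 ballots:
Measure 1–Proposal Green: Proposal Green 11–8.
Measure 1 vs Measure 2: Measure 2 wins 10–9.
Proposal Green vs Measure 2: Proposal Green wins 10–9.
Proposal Green defeats every rival head-to-head and is the Condorcet winner.

Proposal Green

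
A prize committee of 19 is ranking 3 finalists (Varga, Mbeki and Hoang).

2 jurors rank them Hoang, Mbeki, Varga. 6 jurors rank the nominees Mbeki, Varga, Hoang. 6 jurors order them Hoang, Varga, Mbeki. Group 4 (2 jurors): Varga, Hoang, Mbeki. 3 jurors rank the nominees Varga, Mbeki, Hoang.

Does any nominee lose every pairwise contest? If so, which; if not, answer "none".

Mbeki

Head-to-head results (19 jurors):
Varga–Mbeki: Varga 11–8.
Varga vs Hoang: 6+2+3 = 11 for Varga, 8 for Hoang — Varga by 11–8.
Mbeki vs Hoang: 6+3 = 9 for Mbeki, 10 for Hoang — Hoang by 10–9.
Mbeki loses to every other nominee — it is the Condorcet loser.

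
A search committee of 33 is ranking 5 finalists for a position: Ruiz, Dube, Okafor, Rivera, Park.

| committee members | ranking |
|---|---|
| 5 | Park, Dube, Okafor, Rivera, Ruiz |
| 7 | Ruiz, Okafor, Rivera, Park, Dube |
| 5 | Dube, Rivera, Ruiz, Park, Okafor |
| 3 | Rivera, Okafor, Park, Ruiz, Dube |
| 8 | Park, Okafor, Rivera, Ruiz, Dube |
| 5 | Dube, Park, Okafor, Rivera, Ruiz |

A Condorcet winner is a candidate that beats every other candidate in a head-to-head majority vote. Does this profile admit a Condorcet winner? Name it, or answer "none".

Head-to-head results (33 committee members):
Ruiz vs Dube: 18 to 15, Ruiz.
Ruiz vs Okafor: Ruiz preferred on 7+5 = 12 ballots; Okafor wins 21–12.
Ruiz vs Rivera: 7 to 26, Rivera.
Ruiz vs Park: Ruiz preferred on 7+5 = 12 ballots; Park wins 21–12.
Dube vs Okafor: 15 to 18, Okafor.
Dube vs Rivera: 15 to 18, Rivera.
Dube vs Park: 10 to 23, Park.
Okafor vs Rivera: Okafor preferred on 5+7+8+5 = 25 ballots; Okafor wins 25–8.
Okafor vs Park: Okafor is ranked higher on 7+3 = 10 ballots, Park on 23. Park wins 23–10.
Rivera vs Park: Rivera preferred on 7+5+3 = 15 ballots; Park wins 18–15.
Park wins every pairwise contest, so Park is the Condorcet winner.

Park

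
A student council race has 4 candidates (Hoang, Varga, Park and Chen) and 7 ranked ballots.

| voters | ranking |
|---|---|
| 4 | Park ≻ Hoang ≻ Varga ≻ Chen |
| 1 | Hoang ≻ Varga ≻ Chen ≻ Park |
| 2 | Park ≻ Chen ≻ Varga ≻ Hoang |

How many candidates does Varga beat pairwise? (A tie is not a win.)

Varga against each rival (7 voters):
Varga–Hoang: Hoang 5–2.
Varga–Park: Park 6–1.
Varga–Chen: Varga 5–2.
Varga beats Chen; loses to Hoang, Park — 1 pairwise win.

1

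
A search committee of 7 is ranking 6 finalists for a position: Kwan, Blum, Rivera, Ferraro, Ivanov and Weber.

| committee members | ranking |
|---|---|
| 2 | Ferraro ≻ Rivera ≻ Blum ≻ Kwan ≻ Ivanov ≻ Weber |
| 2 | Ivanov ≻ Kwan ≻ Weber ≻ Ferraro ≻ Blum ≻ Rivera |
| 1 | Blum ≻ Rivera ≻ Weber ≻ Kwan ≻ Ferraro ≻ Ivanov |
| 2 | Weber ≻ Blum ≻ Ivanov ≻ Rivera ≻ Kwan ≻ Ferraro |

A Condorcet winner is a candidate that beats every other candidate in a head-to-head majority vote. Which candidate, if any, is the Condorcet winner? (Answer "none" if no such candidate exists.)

Pairwise majorities:
Kwan vs Blum: 2 to 5, Blum.
Kwan vs Rivera: Kwan is ranked higher on 2 ballots, Rivera on 5. Rivera wins 5–2.
Kwan vs Ferraro: 2+1+2 = 5 for Kwan, 2 for Ferraro — Kwan by 5–2.
Kwan vs Ivanov: 2+1 = 3 for Kwan, 4 for Ivanov — Ivanov by 4–3.
Kwan vs Weber: Kwan preferred on 2+2 = 4 ballots; Kwan wins 4–3.
Blum vs Rivera: Blum is ranked higher on 2+1+2 = 5 ballots, Rivera on 2. Blum wins 5–2.
Blum vs Ferraro: 3 to 4, Ferraro.
Blum vs Ivanov: Blum preferred on 2+1+2 = 5 ballots; Blum wins 5–2.
Blum vs Weber: 3 to 4, Weber.
Rivera vs Ferraro: 1+2 = 3 for Rivera, 4 for Ferraro — Ferraro by 4–3.
Rivera vs Ivanov: Rivera preferred on 2+1 = 3 ballots; Ivanov wins 4–3.
Rivera vs Weber: Rivera preferred on 2+1 = 3 ballots; Weber wins 4–3.
Ferraro vs Ivanov: Ferraro is ranked higher on 2+1 = 3 ballots, Ivanov on 4. Ivanov wins 4–3.
Ferraro vs Weber: 2 for Ferraro, 5 for Weber — Weber by 5–2.
Ivanov vs Weber: Ivanov preferred on 2+2 = 4 ballots; Ivanov wins 4–3.
No candidate is unbeaten: Kwan loses to Blum; Blum loses to Ferraro; Rivera loses to Blum; Ferraro loses to Kwan; Ivanov loses to Blum; Weber loses to Kwan. In particular Kwan → Ferraro → Blum → Kwan is a majority cycle — no Condorcet winner exists.

none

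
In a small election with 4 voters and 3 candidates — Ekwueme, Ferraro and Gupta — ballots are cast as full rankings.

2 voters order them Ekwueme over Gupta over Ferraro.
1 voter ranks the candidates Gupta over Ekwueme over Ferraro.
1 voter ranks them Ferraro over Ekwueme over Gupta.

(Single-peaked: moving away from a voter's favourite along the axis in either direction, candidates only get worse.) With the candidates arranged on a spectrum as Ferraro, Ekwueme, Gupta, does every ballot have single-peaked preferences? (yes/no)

yes

Axis positions: Ferraro=1, Ekwueme=2, Gupta=3.
Faction 1 (peak Ekwueme at position 2): ranking walks positions 2-3-1, expanding outward from the peak — single-peaked.
Faction 2 (peak Gupta at position 3): ranking walks positions 3-2-1, expanding outward from the peak — single-peaked.
Faction 3 (peak Ferraro at position 1): ranking walks positions 1-2-3, expanding outward from the peak — single-peaked.
Every ranking is single-peaked on this axis.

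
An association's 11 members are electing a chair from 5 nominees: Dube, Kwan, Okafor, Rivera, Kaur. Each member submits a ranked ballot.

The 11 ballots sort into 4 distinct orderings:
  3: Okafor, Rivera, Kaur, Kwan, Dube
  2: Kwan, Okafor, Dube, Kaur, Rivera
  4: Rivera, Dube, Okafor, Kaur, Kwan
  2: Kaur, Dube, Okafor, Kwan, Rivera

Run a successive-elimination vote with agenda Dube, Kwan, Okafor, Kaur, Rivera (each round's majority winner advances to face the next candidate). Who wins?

Rivera

Round 1: Dube vs Kwan — 6–5, Dube advances.
Round 2: Dube vs Okafor — 6–5, Dube advances.
Round 3: Dube vs Kaur — 6–5, Dube advances.
Round 4: Dube vs Rivera — 4–7, Rivera advances.
Rivera survives the agenda.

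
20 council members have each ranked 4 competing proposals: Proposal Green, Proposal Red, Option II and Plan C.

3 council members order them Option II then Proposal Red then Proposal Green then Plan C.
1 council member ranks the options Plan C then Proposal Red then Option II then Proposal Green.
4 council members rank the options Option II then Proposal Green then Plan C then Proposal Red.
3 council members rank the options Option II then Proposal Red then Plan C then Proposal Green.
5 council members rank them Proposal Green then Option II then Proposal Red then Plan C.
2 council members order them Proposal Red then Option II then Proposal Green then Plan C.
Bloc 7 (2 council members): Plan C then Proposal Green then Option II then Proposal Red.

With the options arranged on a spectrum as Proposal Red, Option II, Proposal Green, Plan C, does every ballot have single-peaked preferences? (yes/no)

Axis positions: Proposal Red=1, Option II=2, Proposal Green=3, Plan C=4.
Bloc 1 (peak Option II at position 2): ranking walks positions 2-1-3-4, expanding outward from the peak — single-peaked.
Bloc 2: ranking walks positions 4-1-2-3; Proposal Red is ranked above Proposal Green even though Proposal Green lies between Proposal Red and the peak Plan C on the axis — preferences dip and rise again. Not single-peaked.
Bloc 3 (peak Option II at position 2): ranking walks positions 2-3-4-1, expanding outward from the peak — single-peaked.
Bloc 4: ranking walks positions 2-1-4-3; Plan C is ranked above Proposal Green even though Proposal Green lies between Plan C and the peak Option II on the axis — preferences dip and rise again. Not single-peaked.
Bloc 5 (peak Proposal Green at position 3): ranking walks positions 3-2-1-4, expanding outward from the peak — single-peaked.
Bloc 6 (peak Proposal Red at position 1): ranking walks positions 1-2-3-4, expanding outward from the peak — single-peaked.
Bloc 7 (peak Plan C at position 4): ranking walks positions 4-3-2-1, expanding outward from the peak — single-peaked.
Bloc 2 violates single-peakedness, so the profile is not single-peaked on this axis.

no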